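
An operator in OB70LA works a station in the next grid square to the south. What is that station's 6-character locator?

OA79lx

Latitude subsquare a = 0; −1 → -1, wraps to 23 = x, carry into square.
Latitude square 0; −1 → -1, wraps to 9, carry into field.
Latitude field B = 1; −1 → 0 = A.
The longitude characters are unchanged.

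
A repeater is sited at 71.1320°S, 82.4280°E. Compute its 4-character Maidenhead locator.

NB18

Shift to the Maidenhead origin (180°W, 90°S): lon 262.43, lat 18.87.
Field: 262.43/20 → 13 → N, 18.87/10 → 1 → B; chars NB.
Square: 2.43/2 → 1, 8.87/1 → 8; chars 18.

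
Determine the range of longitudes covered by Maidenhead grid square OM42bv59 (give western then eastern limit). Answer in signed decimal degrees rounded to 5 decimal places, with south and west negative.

108.12500, 108.13333

Field O=14, M=12: +14·20° lon, +12·10° lat → SW at lon 100°, lat 30°.
Square 4, 2: +4·2° lon, +2·1° lat → SW at lon 108°, lat 32°.
Subsquare b=1, v=21: +1·0.0833333° lon, +21·0.0416667° lat → SW at lon 108.083°, lat 32.875°.
Extended square 5, 9: +5·0.00833333° lon, +9·0.00416667° lat → SW at lon 108.125°, lat 32.9125°.
Cell spans 0.00833333° lon × 0.00416667° lat.
west 108.12500, east 108.13333.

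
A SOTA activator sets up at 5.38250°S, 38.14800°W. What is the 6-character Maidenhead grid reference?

HI04wo

Shift to the Maidenhead origin (180°W, 90°S): lon 141.8520, lat 84.6175.
Field: lon ⌊141.8520/20⌋ = 7 → H; lat ⌊84.6175/10⌋ = 8 → I.
Square: lon ⌊1.8520/2⌋ = 0; lat ⌊4.6175/1⌋ = 4.
Subsquare: lon ⌊1.8520/0.0833333⌋ = 22 → w; lat ⌊0.6175/0.0416667⌋ = 14 → o.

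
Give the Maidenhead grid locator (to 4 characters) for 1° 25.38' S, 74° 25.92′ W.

Offset from 180°W / 90°S: lon 105.57°, lat 88.58°.
Field: 105.57/20 → 5 → F, 88.58/10 → 8 → I; chars FI.
Square: 5.57/2 → 2, 8.58/1 → 8; chars 28.

FI28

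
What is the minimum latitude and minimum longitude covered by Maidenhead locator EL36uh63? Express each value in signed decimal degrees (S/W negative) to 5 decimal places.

26.30417, -92.28333

Field E=4, L=11: +4·20° lon, +11·10° lat → SW at lon -100°, lat 20°.
Square 3, 6: +3·2° lon, +6·1° lat → SW at lon -94°, lat 26°.
Subsquare u=20, h=7: +20·0.0833333° lon, +7·0.0416667° lat → SW at lon -92.3333°, lat 26.2917°.
Extended square 6, 3: +6·0.00833333° lon, +3·0.00416667° lat → SW at lon -92.2833°, lat 26.3042°.
latitude 26.30417, longitude -92.28333.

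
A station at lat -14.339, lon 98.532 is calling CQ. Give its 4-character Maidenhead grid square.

Shift to the Maidenhead origin (180°W, 90°S): lon 278.53, lat 75.66.
Field: lon ⌊278.53/20⌋ = 13 → N; lat ⌊75.66/10⌋ = 7 → H.
Square: lon ⌊18.53/2⌋ = 9; lat ⌊5.66/1⌋ = 5.

NH95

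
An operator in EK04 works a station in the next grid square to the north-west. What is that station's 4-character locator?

DK95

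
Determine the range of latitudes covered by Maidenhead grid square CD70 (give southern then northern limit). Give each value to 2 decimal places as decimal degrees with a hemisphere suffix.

60.00° S, 59.00° S

Field C=2, D=3: +2·20° lon, +3·10° lat → SW at lon -140°, lat -60°.
Square 7, 0: +7·2° lon, +0·1° lat → SW at lon -126°, lat -60°.
Cell spans 2° lon × 1° lat.
south 60.00° S, north 59.00° S.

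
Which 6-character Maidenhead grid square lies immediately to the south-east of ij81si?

IJ81th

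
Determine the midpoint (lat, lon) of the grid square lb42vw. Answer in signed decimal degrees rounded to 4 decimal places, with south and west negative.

Field L=11, B=1: +11·20° lon, +1·10° lat → SW at lon 40°, lat -80°.
Square 4, 2: +4·2° lon, +2·1° lat → SW at lon 48°, lat -78°.
Subsquare v=21, w=22: +21·0.0833333° lon, +22·0.0416667° lat → SW at lon 49.75°, lat -77.0833°.
Cell spans 0.0833333° lon × 0.0416667° lat. Centre is SW corner plus half of each.
latitude -77.0625, longitude 49.7917.

-77.0625, 49.7917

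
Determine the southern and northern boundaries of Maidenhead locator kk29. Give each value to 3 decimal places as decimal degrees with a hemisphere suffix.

19.000° N, 20.000° N

Field K=10, K=10: +10·20° lon, +10·10° lat → SW at lon 20°, lat 10°.
Square 2, 9: +2·2° lon, +9·1° lat → SW at lon 24°, lat 19°.
Cell spans 2° lon × 1° lat.
south 19.000° N, north 20.000° N.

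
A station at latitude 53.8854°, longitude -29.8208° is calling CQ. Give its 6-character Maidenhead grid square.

Offset from 180°W / 90°S: lon 150.1792°, lat 143.8854°.
Field (20°×10°, letters A–R): 150.1792/20 → 7 → H, 143.8854/10 → 14 → O; chars HO.
Square (2°×1°, digits 0–9): 10.1792/2 → 5, 3.8854/1 → 3; chars 53.
Subsquare (5′×2.5′, letters a–x): 0.1792/0.0833333 → 2 → c, 0.8854/0.0416667 → 21 → v; chars cv.

HO53cv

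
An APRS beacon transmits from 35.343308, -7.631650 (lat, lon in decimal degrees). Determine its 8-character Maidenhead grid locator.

IM65ei42

Offset from 180°W / 90°S: lon 172.36835°, lat 125.34331°.
Field (20°×10°, letters A–R): lon ⌊172.36835/20⌋ = 8 → I; lat ⌊125.34331/10⌋ = 12 → M.
Square (2°×1°, digits 0–9): lon ⌊12.36835/2⌋ = 6; lat ⌊5.34331/1⌋ = 5.
Subsquare (5′×2.5′, letters a–x): lon ⌊0.36835/0.0833333⌋ = 4 → e; lat ⌊0.34331/0.0416667⌋ = 8 → i.
Extended square (30″×15″, digits 0–9): lon ⌊0.03502/0.00833333⌋ = 4; lat ⌊0.00997/0.00416667⌋ = 2.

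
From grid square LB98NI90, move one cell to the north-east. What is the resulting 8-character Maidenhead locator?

LB98oi01

Longitude extended square 9; +1 → 10, wraps to 0, carry into subsquare.
Longitude subsquare n = 13; +1 → 14 = o.
Latitude extended square 0; +1 → 1.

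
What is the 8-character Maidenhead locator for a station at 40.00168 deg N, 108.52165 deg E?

ON40ga20

Offset from 180°W / 90°S: lon 288.52165°, lat 130.00168°.
Field: 288.52165/20 → 14 → O, 130.00168/10 → 13 → N; chars ON.
Square: 8.52165/2 → 4, 0.00168/1 → 0; chars 40.
Subsquare: 0.52165/0.0833333 → 6 → g, 0.00168/0.0416667 → 0 → a; chars ga.
Extended square: 0.02165/0.00833333 → 2, 0.00168/0.00416667 → 0; chars 20.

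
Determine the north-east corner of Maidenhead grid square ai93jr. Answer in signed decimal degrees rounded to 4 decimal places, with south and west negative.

Field A=0, I=8: +0·20° lon, +8·10° lat → SW at lon -180°, lat -10°.
Square 9, 3: +9·2° lon, +3·1° lat → SW at lon -162°, lat -7°.
Subsquare j=9, r=17: +9·0.0833333° lon, +17·0.0416667° lat → SW at lon -161.25°, lat -6.29167°.
Cell spans 0.0833333° lon × 0.0416667° lat. NE corner is SW corner plus one full cell.
latitude -6.2500, longitude -161.1667.

-6.2500, -161.1667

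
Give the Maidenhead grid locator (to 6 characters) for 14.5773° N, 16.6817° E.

JK84in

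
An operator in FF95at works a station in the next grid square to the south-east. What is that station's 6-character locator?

FF95bs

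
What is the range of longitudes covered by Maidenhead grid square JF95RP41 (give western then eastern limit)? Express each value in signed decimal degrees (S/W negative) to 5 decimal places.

Field J=9, F=5: +9·20° lon, +5·10° lat → SW at lon 0°, lat -40°.
Square 9, 5: +9·2° lon, +5·1° lat → SW at lon 18°, lat -35°.
Subsquare r=17, p=15: +17·0.0833333° lon, +15·0.0416667° lat → SW at lon 19.4167°, lat -34.375°.
Extended square 4, 1: +4·0.00833333° lon, +1·0.00416667° lat → SW at lon 19.45°, lat -34.3708°.
Cell spans 0.00833333° lon × 0.00416667° lat.
west 19.45000, east 19.45833.

19.45000, 19.45833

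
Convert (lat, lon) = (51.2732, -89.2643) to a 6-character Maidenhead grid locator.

EO51ig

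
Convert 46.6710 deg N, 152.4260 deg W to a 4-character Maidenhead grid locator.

BN36

Offset from 180°W / 90°S: lon 27.57°, lat 136.67°.
Field (20°×10°, letters A–R): 27.57/20 → 1 → B, 136.67/10 → 13 → N; chars BN.
Square (2°×1°, digits 0–9): 7.57/2 → 3, 6.67/1 → 6; chars 36.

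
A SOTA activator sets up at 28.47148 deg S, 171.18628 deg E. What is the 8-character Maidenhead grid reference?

Offset from 180°W / 90°S: lon 351.18628°, lat 61.52852°.
Field: lon ⌊351.18628/20⌋ = 17 → R; lat ⌊61.52852/10⌋ = 6 → G.
Square: lon ⌊11.18628/2⌋ = 5; lat ⌊1.52852/1⌋ = 1.
Subsquare: lon ⌊1.18628/0.0833333⌋ = 14 → o; lat ⌊0.52852/0.0416667⌋ = 12 → m.
Extended square: lon ⌊0.01961/0.00833333⌋ = 2; lat ⌊0.02852/0.00416667⌋ = 6.

RG51om26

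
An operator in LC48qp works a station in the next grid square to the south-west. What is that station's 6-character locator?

Longitude subsquare q = 16; −1 → 15 = p.
Latitude subsquare p = 15; −1 → 14 = o.

LC48po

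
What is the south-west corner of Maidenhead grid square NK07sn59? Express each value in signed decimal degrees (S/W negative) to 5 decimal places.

Field N=13, K=10: +13·20° lon, +10·10° lat → SW at lon 80°, lat 10°.
Square 0, 7: +0·2° lon, +7·1° lat → SW at lon 80°, lat 17°.
Subsquare s=18, n=13: +18·0.0833333° lon, +13·0.0416667° lat → SW at lon 81.5°, lat 17.5417°.
Extended square 5, 9: +5·0.00833333° lon, +9·0.00416667° lat → SW at lon 81.5417°, lat 17.5792°.
latitude 17.57917, longitude 81.54167.

17.57917, 81.54167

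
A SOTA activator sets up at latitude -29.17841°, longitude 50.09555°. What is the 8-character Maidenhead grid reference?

LG50bt17

Add 180° to longitude and 90° to latitude: 230.09555, 60.82159.
Field (20°×10°, letters A–R): 230.09555/20 → 11 → L, 60.82159/10 → 6 → G; chars LG.
Square (2°×1°, digits 0–9): 10.09555/2 → 5, 0.82159/1 → 0; chars 50.
Subsquare (5′×2.5′, letters a–x): 0.09555/0.0833333 → 1 → b, 0.82159/0.0416667 → 19 → t; chars bt.
Extended square (30″×15″, digits 0–9): 0.01222/0.00833333 → 1, 0.02992/0.00416667 → 7; chars 17.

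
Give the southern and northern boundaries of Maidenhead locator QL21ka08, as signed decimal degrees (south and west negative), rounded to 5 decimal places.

21.03333, 21.03750

Field Q=16, L=11: +16·20° lon, +11·10° lat → SW at lon 140°, lat 20°.
Square 2, 1: +2·2° lon, +1·1° lat → SW at lon 144°, lat 21°.
Subsquare k=10, a=0: +10·0.0833333° lon, +0·0.0416667° lat → SW at lon 144.833°, lat 21°.
Extended square 0, 8: +0·0.00833333° lon, +8·0.00416667° lat → SW at lon 144.833°, lat 21.0333°.
Cell spans 0.00833333° lon × 0.00416667° lat.
south 21.03333, north 21.03750.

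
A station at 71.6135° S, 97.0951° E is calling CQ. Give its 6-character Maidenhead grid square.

NB88nj

Add 180° to longitude and 90° to latitude: 277.0951, 18.3865.
Field (20°×10°, letters A–R): 277.0951/20 → 13 → N, 18.3865/10 → 1 → B; chars NB.
Square (2°×1°, digits 0–9): 17.0951/2 → 8, 8.3865/1 → 8; chars 88.
Subsquare (5′×2.5′, letters a–x): 1.0951/0.0833333 → 13 → n, 0.3865/0.0416667 → 9 → j; chars nj.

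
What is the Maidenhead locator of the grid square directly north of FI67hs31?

FI67hs32

Latitude extended square 1; +1 → 2.
The longitude characters are unchanged.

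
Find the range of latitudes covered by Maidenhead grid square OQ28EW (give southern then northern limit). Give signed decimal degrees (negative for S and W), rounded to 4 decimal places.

78.9167, 78.9583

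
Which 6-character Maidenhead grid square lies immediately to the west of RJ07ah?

QJ97xh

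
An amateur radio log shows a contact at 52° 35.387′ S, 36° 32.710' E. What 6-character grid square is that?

Offset from 180°W / 90°S: lon 216.5452°, lat 37.4102°.
Field: 216.5452/20 → 10 → K, 37.4102/10 → 3 → D; chars KD.
Square: 16.5452/2 → 8, 7.4102/1 → 7; chars 87.
Subsquare: 0.5452/0.0833333 → 6 → g, 0.4102/0.0416667 → 9 → j; chars gj.

KD87gj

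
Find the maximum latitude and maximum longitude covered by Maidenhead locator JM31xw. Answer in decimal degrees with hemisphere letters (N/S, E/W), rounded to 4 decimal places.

Field J=9, M=12: +9·20° lon, +12·10° lat → SW at lon 0°, lat 30°.
Square 3, 1: +3·2° lon, +1·1° lat → SW at lon 6°, lat 31°.
Subsquare x=23, w=22: +23·0.0833333° lon, +22·0.0416667° lat → SW at lon 7.91667°, lat 31.9167°.
Cell spans 0.0833333° lon × 0.0416667° lat. NE corner is SW corner plus one full cell.
latitude 31.9583° N, longitude 8.0000° E.

31.9583° N, 8.0000° E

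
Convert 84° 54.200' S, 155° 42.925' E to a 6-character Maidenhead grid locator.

QA75uc

Shift to the Maidenhead origin (180°W, 90°S): lon 335.7154, lat 5.0967.
Field: lon ⌊335.7154/20⌋ = 16 → Q; lat ⌊5.0967/10⌋ = 0 → A.
Square: lon ⌊15.7154/2⌋ = 7; lat ⌊5.0967/1⌋ = 5.
Subsquare: lon ⌊1.7154/0.0833333⌋ = 20 → u; lat ⌊0.0967/0.0416667⌋ = 2 → c.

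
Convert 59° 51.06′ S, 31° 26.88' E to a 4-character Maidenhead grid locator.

Shift to the Maidenhead origin (180°W, 90°S): lon 211.45, lat 30.15.
Field: lon ⌊211.45/20⌋ = 10 → K; lat ⌊30.15/10⌋ = 3 → D.
Square: lon ⌊11.45/2⌋ = 5; lat ⌊0.15/1⌋ = 0.

KD50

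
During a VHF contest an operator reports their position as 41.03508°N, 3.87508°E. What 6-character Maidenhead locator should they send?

JN11wa

Shift to the Maidenhead origin (180°W, 90°S): lon 183.8751, lat 131.0351.
Field (20°×10°, letters A–R): 183.8751/20 → 9 → J, 131.0351/10 → 13 → N; chars JN.
Square (2°×1°, digits 0–9): 3.8751/2 → 1, 1.0351/1 → 1; chars 11.
Subsquare (5′×2.5′, letters a–x): 1.8751/0.0833333 → 22 → w, 0.0351/0.0416667 → 0 → a; chars wa.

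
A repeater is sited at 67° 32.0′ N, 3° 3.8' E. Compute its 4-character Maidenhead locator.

Offset from 180°W / 90°S: lon 183.06°, lat 157.53°.
Field: 183.06/20 → 9 → J, 157.53/10 → 15 → P; chars JP.
Square: 3.06/2 → 1, 7.53/1 → 7; chars 17.

JP17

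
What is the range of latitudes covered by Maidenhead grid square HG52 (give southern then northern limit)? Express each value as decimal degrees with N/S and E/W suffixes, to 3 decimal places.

Field H=7, G=6: +7·20° lon, +6·10° lat → SW at lon -40°, lat -30°.
Square 5, 2: +5·2° lon, +2·1° lat → SW at lon -30°, lat -28°.
Cell spans 2° lon × 1° lat.
south 28.000° S, north 27.000° S.

28.000° S, 27.000° S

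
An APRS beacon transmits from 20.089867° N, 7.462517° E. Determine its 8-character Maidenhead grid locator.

JL30rc51

Add 180° to longitude and 90° to latitude: 187.46252, 110.08987.
Field: 187.46252/20 → 9 → J, 110.08987/10 → 11 → L; chars JL.
Square: 7.46252/2 → 3, 0.08987/1 → 0; chars 30.
Subsquare: 1.46252/0.0833333 → 17 → r, 0.08987/0.0416667 → 2 → c; chars rc.
Extended square: 0.04585/0.00833333 → 5, 0.00653/0.00416667 → 1; chars 51.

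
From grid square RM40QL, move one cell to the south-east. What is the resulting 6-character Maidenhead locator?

RM40rk

Longitude subsquare q = 16; +1 → 17 = r.
Latitude subsquare l = 11; −1 → 10 = k.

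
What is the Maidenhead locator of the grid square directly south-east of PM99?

Longitude square 9; +1 → 10, wraps to 0, carry into field.
Longitude field P = 15; +1 → 16 = Q.
Latitude square 9; −1 → 8.

QM08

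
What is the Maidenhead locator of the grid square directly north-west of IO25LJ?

Longitude subsquare l = 11; −1 → 10 = k.
Latitude subsquare j = 9; +1 → 10 = k.

IO25kk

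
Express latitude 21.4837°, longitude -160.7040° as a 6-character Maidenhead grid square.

AL91pl

Shift to the Maidenhead origin (180°W, 90°S): lon 19.2960, lat 111.4837.
Field: lon ⌊19.2960/20⌋ = 0 → A; lat ⌊111.4837/10⌋ = 11 → L.
Square: lon ⌊19.2960/2⌋ = 9; lat ⌊1.4837/1⌋ = 1.
Subsquare: lon ⌊1.2960/0.0833333⌋ = 15 → p; lat ⌊0.4837/0.0416667⌋ = 11 → l.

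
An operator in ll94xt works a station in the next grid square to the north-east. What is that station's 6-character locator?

ML04au

Longitude subsquare x = 23; +1 → 24, wraps to 0 = a, carry into square.
Longitude square 9; +1 → 10, wraps to 0, carry into field.
Longitude field L = 11; +1 → 12 = M.
Latitude subsquare t = 19; +1 → 20 = u.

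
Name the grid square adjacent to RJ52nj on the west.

RJ52mj

Longitude subsquare n = 13; −1 → 12 = m.
The latitude characters are unchanged.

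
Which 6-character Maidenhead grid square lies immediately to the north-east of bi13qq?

BI13rr

Longitude subsquare q = 16; +1 → 17 = r.
Latitude subsquare q = 16; +1 → 17 = r.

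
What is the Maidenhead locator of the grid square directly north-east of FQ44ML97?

FQ44nl08

Longitude extended square 9; +1 → 10, wraps to 0, carry into subsquare.
Longitude subsquare m = 12; +1 → 13 = n.
Latitude extended square 7; +1 → 8.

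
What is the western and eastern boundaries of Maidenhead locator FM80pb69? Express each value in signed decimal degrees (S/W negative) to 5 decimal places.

-62.70000, -62.69167

Field F=5, M=12: +5·20° lon, +12·10° lat → SW at lon -80°, lat 30°.
Square 8, 0: +8·2° lon, +0·1° lat → SW at lon -64°, lat 30°.
Subsquare p=15, b=1: +15·0.0833333° lon, +1·0.0416667° lat → SW at lon -62.75°, lat 30.0417°.
Extended square 6, 9: +6·0.00833333° lon, +9·0.00416667° lat → SW at lon -62.7°, lat 30.0792°.
Cell spans 0.00833333° lon × 0.00416667° lat.
west -62.70000, east -62.69167.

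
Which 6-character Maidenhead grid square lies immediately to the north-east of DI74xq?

DI84ar

Longitude subsquare x = 23; +1 → 24, wraps to 0 = a, carry into square.
Longitude square 7; +1 → 8.
Latitude subsquare q = 16; +1 → 17 = r.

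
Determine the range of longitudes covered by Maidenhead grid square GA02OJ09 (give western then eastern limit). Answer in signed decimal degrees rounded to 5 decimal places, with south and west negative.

-58.83333, -58.82500

Field G=6, A=0: +6·20° lon, +0·10° lat → SW at lon -60°, lat -90°.
Square 0, 2: +0·2° lon, +2·1° lat → SW at lon -60°, lat -88°.
Subsquare o=14, j=9: +14·0.0833333° lon, +9·0.0416667° lat → SW at lon -58.8333°, lat -87.625°.
Extended square 0, 9: +0·0.00833333° lon, +9·0.00416667° lat → SW at lon -58.8333°, lat -87.5875°.
Cell spans 0.00833333° lon × 0.00416667° lat.
west -58.83333, east -58.82500.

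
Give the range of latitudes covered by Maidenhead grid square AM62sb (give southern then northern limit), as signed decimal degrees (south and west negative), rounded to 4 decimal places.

32.0417, 32.0833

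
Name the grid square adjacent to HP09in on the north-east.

HP09jo

Longitude subsquare i = 8; +1 → 9 = j.
Latitude subsquare n = 13; +1 → 14 = o.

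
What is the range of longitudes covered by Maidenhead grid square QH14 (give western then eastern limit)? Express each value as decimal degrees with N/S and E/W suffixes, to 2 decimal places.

Field Q=16, H=7: +16·20° lon, +7·10° lat → SW at lon 140°, lat -20°.
Square 1, 4: +1·2° lon, +4·1° lat → SW at lon 142°, lat -16°.
Cell spans 2° lon × 1° lat.
west 142.00° E, east 144.00° E.

142.00° E, 144.00° E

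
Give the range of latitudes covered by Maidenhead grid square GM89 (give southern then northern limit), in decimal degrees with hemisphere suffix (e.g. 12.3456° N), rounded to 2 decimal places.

39.00° N, 40.00° N

Field G=6, M=12: +6·20° lon, +12·10° lat → SW at lon -60°, lat 30°.
Square 8, 9: +8·2° lon, +9·1° lat → SW at lon -44°, lat 39°.
Cell spans 2° lon × 1° lat.
south 39.00° N, north 40.00° N.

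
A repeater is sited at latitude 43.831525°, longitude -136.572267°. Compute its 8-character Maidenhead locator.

CN13rt19

Offset from 180°W / 90°S: lon 43.42773°, lat 133.83152°.
Field: 43.42773/20 → 2 → C, 133.83152/10 → 13 → N; chars CN.
Square: 3.42773/2 → 1, 3.83152/1 → 3; chars 13.
Subsquare: 1.42773/0.0833333 → 17 → r, 0.83152/0.0416667 → 19 → t; chars rt.
Extended square: 0.01107/0.00833333 → 1, 0.03986/0.00416667 → 9; chars 19.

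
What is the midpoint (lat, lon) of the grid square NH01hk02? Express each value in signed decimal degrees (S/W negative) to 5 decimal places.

Field N=13, H=7: +13·20° lon, +7·10° lat → SW at lon 80°, lat -20°.
Square 0, 1: +0·2° lon, +1·1° lat → SW at lon 80°, lat -19°.
Subsquare h=7, k=10: +7·0.0833333° lon, +10·0.0416667° lat → SW at lon 80.5833°, lat -18.5833°.
Extended square 0, 2: +0·0.00833333° lon, +2·0.00416667° lat → SW at lon 80.5833°, lat -18.575°.
Cell spans 0.00833333° lon × 0.00416667° lat. Centre is SW corner plus half of each.
latitude -18.57292, longitude 80.58750.

-18.57292, 80.58750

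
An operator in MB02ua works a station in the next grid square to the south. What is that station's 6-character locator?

Latitude subsquare a = 0; −1 → -1, wraps to 23 = x, carry into square.
Latitude square 2; −1 → 1.
The longitude characters are unchanged.

MB01ux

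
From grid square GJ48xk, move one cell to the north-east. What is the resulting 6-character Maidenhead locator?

GJ58al

Longitude subsquare x = 23; +1 → 24, wraps to 0 = a, carry into square.
Longitude square 4; +1 → 5.
Latitude subsquare k = 10; +1 → 11 = l.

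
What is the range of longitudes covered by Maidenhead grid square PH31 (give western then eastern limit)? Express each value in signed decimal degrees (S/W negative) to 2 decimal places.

Field P=15, H=7: +15·20° lon, +7·10° lat → SW at lon 120°, lat -20°.
Square 3, 1: +3·2° lon, +1·1° lat → SW at lon 126°, lat -19°.
Cell spans 2° lon × 1° lat.
west 126.00, east 128.00.

126.00, 128.00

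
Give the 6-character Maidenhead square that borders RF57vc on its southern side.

RF57vb

Latitude subsquare c = 2; −1 → 1 = b.
The longitude characters are unchanged.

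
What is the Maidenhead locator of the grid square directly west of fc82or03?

Longitude extended square 0; −1 → -1, wraps to 9, carry into subsquare.
Longitude subsquare o = 14; −1 → 13 = n.
The latitude characters are unchanged.

FC82nr93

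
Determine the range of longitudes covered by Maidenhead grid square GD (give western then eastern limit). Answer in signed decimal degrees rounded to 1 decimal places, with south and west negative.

-60.0, -40.0

Field G=6, D=3: +6·20° lon, +3·10° lat → SW at lon -60°, lat -60°.
Cell spans 20° lon × 10° lat.
west -60.0, east -40.0.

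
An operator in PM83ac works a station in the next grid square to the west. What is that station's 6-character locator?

Longitude subsquare a = 0; −1 → -1, wraps to 23 = x, carry into square.
Longitude square 8; −1 → 7.
The latitude characters are unchanged.

PM73xc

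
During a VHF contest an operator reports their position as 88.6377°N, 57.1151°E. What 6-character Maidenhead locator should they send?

LR88np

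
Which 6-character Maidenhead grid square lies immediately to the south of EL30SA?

EK39sx

Latitude subsquare a = 0; −1 → -1, wraps to 23 = x, carry into square.
Latitude square 0; −1 → -1, wraps to 9, carry into field.
Latitude field L = 11; −1 → 10 = K.
The longitude characters are unchanged.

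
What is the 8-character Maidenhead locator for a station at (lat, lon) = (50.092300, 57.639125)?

LO80tc62

Offset from 180°W / 90°S: lon 237.63913°, lat 140.09230°.
Field: 237.63913/20 → 11 → L, 140.09230/10 → 14 → O; chars LO.
Square: 17.63913/2 → 8, 0.09230/1 → 0; chars 80.
Subsquare: 1.63913/0.0833333 → 19 → t, 0.09230/0.0416667 → 2 → c; chars tc.
Extended square: 0.05579/0.00833333 → 6, 0.00897/0.00416667 → 2; chars 62.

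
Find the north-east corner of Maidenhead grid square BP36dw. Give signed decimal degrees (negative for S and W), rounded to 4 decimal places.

66.9583, -153.6667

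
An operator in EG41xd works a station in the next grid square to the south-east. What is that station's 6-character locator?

EG51ac

Longitude subsquare x = 23; +1 → 24, wraps to 0 = a, carry into square.
Longitude square 4; +1 → 5.
Latitude subsquare d = 3; −1 → 2 = c.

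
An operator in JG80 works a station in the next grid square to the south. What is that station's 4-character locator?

JF89

Latitude square 0; −1 → -1, wraps to 9, carry into field.
Latitude field G = 6; −1 → 5 = F.
The longitude characters are unchanged.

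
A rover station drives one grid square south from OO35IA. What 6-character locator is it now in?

Latitude subsquare a = 0; −1 → -1, wraps to 23 = x, carry into square.
Latitude square 5; −1 → 4.
The longitude characters are unchanged.

OO34ix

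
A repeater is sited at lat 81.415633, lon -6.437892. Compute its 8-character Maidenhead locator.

Offset from 180°W / 90°S: lon 173.56211°, lat 171.41563°.
Field: 173.56211/20 → 8 → I, 171.41563/10 → 17 → R; chars IR.
Square: 13.56211/2 → 6, 1.41563/1 → 1; chars 61.
Subsquare: 1.56211/0.0833333 → 18 → s, 0.41563/0.0416667 → 9 → j; chars sj.
Extended square: 0.06211/0.00833333 → 7, 0.04063/0.00416667 → 9; chars 79.

IR61sj79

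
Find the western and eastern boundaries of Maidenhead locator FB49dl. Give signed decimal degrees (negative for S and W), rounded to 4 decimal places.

-71.7500, -71.6667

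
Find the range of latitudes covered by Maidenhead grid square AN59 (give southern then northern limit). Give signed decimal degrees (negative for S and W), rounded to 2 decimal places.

49.00, 50.00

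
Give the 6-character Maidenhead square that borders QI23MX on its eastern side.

Longitude subsquare m = 12; +1 → 13 = n.
The latitude characters are unchanged.

QI23nx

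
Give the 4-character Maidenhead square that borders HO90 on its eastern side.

IO00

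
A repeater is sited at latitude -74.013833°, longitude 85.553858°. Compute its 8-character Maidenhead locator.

NB25sx66

Add 180° to longitude and 90° to latitude: 265.55386, 15.98617.
Field: 265.55386/20 → 13 → N, 15.98617/10 → 1 → B; chars NB.
Square: 5.55386/2 → 2, 5.98617/1 → 5; chars 25.
Subsquare: 1.55386/0.0833333 → 18 → s, 0.98617/0.0416667 → 23 → x; chars sx.
Extended square: 0.05386/0.00833333 → 6, 0.02783/0.00416667 → 6; chars 66.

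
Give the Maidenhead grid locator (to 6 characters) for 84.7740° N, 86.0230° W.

Shift to the Maidenhead origin (180°W, 90°S): lon 93.9770, lat 174.7740.
Field (20°×10°, letters A–R): lon ⌊93.9770/20⌋ = 4 → E; lat ⌊174.7740/10⌋ = 17 → R.
Square (2°×1°, digits 0–9): lon ⌊13.9770/2⌋ = 6; lat ⌊4.7740/1⌋ = 4.
Subsquare (5′×2.5′, letters a–x): lon ⌊1.9770/0.0833333⌋ = 23 → x; lat ⌊0.7740/0.0416667⌋ = 18 → s.

ER64xs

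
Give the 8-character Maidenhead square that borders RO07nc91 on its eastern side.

RO07oc01

Longitude extended square 9; +1 → 10, wraps to 0, carry into subsquare.
Longitude subsquare n = 13; +1 → 14 = o.
The latitude characters are unchanged.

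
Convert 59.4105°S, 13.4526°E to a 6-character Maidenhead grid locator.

Shift to the Maidenhead origin (180°W, 90°S): lon 193.4526, lat 30.5895.
Field: 193.4526/20 → 9 → J, 30.5895/10 → 3 → D; chars JD.
Square: 13.4526/2 → 6, 0.5895/1 → 0; chars 60.
Subsquare: 1.4526/0.0833333 → 17 → r, 0.5895/0.0416667 → 14 → o; chars ro.

JD60ro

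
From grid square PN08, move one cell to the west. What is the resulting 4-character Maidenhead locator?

ON98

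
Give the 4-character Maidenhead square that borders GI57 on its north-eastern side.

Longitude square 5; +1 → 6.
Latitude square 7; +1 → 8.

GI68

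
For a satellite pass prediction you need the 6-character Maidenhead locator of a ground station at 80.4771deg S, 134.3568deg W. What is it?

CA29tm

Offset from 180°W / 90°S: lon 45.6432°, lat 9.5229°.
Field: 45.6432/20 → 2 → C, 9.5229/10 → 0 → A; chars CA.
Square: 5.6432/2 → 2, 9.5229/1 → 9; chars 29.
Subsquare: 1.6432/0.0833333 → 19 → t, 0.5229/0.0416667 → 12 → m; chars tm.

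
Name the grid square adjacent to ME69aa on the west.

ME59xa

Longitude subsquare a = 0; −1 → -1, wraps to 23 = x, carry into square.
Longitude square 6; −1 → 5.
The latitude characters are unchanged.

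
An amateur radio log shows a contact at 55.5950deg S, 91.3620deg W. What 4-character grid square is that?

Add 180° to longitude and 90° to latitude: 88.64, 34.41.
Field: 88.64/20 → 4 → E, 34.41/10 → 3 → D; chars ED.
Square: 8.64/2 → 4, 4.41/1 → 4; chars 44.

ED44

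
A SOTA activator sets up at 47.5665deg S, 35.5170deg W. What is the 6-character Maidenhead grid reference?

HE22fk

Offset from 180°W / 90°S: lon 144.4830°, lat 42.4335°.
Field (20°×10°, letters A–R): lon ⌊144.4830/20⌋ = 7 → H; lat ⌊42.4335/10⌋ = 4 → E.
Square (2°×1°, digits 0–9): lon ⌊4.4830/2⌋ = 2; lat ⌊2.4335/1⌋ = 2.
Subsquare (5′×2.5′, letters a–x): lon ⌊0.4830/0.0833333⌋ = 5 → f; lat ⌊0.4335/0.0416667⌋ = 10 → k.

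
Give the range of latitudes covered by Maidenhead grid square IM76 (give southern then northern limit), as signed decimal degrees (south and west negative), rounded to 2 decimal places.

36.00, 37.00

Field I=8, M=12: +8·20° lon, +12·10° lat → SW at lon -20°, lat 30°.
Square 7, 6: +7·2° lon, +6·1° lat → SW at lon -6°, lat 36°.
Cell spans 2° lon × 1° lat.
south 36.00, north 37.00.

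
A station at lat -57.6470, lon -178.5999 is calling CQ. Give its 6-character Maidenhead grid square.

Offset from 180°W / 90°S: lon 1.4001°, lat 32.3530°.
Field: 1.4001/20 → 0 → A, 32.3530/10 → 3 → D; chars AD.
Square: 1.4001/2 → 0, 2.3530/1 → 2; chars 02.
Subsquare: 1.4001/0.0833333 → 16 → q, 0.3530/0.0416667 → 8 → i; chars qi.

AD02qi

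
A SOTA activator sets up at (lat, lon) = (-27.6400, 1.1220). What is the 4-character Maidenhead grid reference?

JG02

Offset from 180°W / 90°S: lon 181.12°, lat 62.36°.
Field: 181.12/20 → 9 → J, 62.36/10 → 6 → G; chars JG.
Square: 1.12/2 → 0, 2.36/1 → 2; chars 02.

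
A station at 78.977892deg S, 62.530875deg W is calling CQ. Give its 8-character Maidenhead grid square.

Shift to the Maidenhead origin (180°W, 90°S): lon 117.46912, lat 11.02211.
Field: 117.46912/20 → 5 → F, 11.02211/10 → 1 → B; chars FB.
Square: 17.46912/2 → 8, 1.02211/1 → 1; chars 81.
Subsquare: 1.46912/0.0833333 → 17 → r, 0.02211/0.0416667 → 0 → a; chars ra.
Extended square: 0.05246/0.00833333 → 6, 0.02211/0.00416667 → 5; chars 65.

FB81ra65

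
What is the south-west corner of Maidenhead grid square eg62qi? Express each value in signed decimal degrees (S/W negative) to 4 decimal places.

-27.6667, -86.6667

Field E=4, G=6: +4·20° lon, +6·10° lat → SW at lon -100°, lat -30°.
Square 6, 2: +6·2° lon, +2·1° lat → SW at lon -88°, lat -28°.
Subsquare q=16, i=8: +16·0.0833333° lon, +8·0.0416667° lat → SW at lon -86.6667°, lat -27.6667°.
latitude -27.6667, longitude -86.6667.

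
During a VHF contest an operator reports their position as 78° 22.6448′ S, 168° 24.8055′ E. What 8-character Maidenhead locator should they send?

RB41eo99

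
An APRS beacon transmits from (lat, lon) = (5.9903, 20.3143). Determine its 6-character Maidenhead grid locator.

KJ05dx

Add 180° to longitude and 90° to latitude: 200.3143, 95.9903.
Field: lon ⌊200.3143/20⌋ = 10 → K; lat ⌊95.9903/10⌋ = 9 → J.
Square: lon ⌊0.3143/2⌋ = 0; lat ⌊5.9903/1⌋ = 5.
Subsquare: lon ⌊0.3143/0.0833333⌋ = 3 → d; lat ⌊0.9903/0.0416667⌋ = 23 → x.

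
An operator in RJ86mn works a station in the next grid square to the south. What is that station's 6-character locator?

Latitude subsquare n = 13; −1 → 12 = m.
The longitude characters are unchanged.

RJ86mm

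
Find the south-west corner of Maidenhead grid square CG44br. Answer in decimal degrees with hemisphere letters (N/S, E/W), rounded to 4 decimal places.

25.2917° S, 131.9167° W

Field C=2, G=6: +2·20° lon, +6·10° lat → SW at lon -140°, lat -30°.
Square 4, 4: +4·2° lon, +4·1° lat → SW at lon -132°, lat -26°.
Subsquare b=1, r=17: +1·0.0833333° lon, +17·0.0416667° lat → SW at lon -131.917°, lat -25.2917°.
latitude 25.2917° S, longitude 131.9167° W.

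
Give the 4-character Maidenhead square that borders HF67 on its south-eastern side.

HF76

Longitude square 6; +1 → 7.
Latitude square 7; −1 → 6.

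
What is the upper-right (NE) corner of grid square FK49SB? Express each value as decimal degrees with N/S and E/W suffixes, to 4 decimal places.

19.0833° N, 70.4167° W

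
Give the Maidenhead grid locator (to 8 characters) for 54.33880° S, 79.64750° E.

Shift to the Maidenhead origin (180°W, 90°S): lon 259.64750, lat 35.66120.
Field: lon ⌊259.64750/20⌋ = 12 → M; lat ⌊35.66120/10⌋ = 3 → D.
Square: lon ⌊19.64750/2⌋ = 9; lat ⌊5.66120/1⌋ = 5.
Subsquare: lon ⌊1.64750/0.0833333⌋ = 19 → t; lat ⌊0.66120/0.0416667⌋ = 15 → p.
Extended square: lon ⌊0.06417/0.00833333⌋ = 7; lat ⌊0.03620/0.00416667⌋ = 8.

MD95tp78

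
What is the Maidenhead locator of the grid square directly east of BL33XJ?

Longitude subsquare x = 23; +1 → 24, wraps to 0 = a, carry into square.
Longitude square 3; +1 → 4.
The latitude characters are unchanged.

BL43aj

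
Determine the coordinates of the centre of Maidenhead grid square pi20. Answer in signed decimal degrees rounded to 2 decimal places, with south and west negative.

Field P=15, I=8: +15·20° lon, +8·10° lat → SW at lon 120°, lat -10°.
Square 2, 0: +2·2° lon, +0·1° lat → SW at lon 124°, lat -10°.
Cell spans 2° lon × 1° lat. Centre is SW corner plus half of each.
latitude -9.50, longitude 125.00.

-9.50, 125.00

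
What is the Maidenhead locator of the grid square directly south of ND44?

ND43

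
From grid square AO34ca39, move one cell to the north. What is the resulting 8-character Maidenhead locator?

Latitude extended square 9; +1 → 10, wraps to 0, carry into subsquare.
Latitude subsquare a = 0; +1 → 1 = b.
The longitude characters are unchanged.

AO34cb30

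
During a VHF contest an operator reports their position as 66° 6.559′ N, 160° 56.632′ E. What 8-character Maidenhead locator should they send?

Shift to the Maidenhead origin (180°W, 90°S): lon 340.94387, lat 156.10932.
Field: 340.94387/20 → 17 → R, 156.10932/10 → 15 → P; chars RP.
Square: 0.94387/2 → 0, 6.10932/1 → 6; chars 06.
Subsquare: 0.94387/0.0833333 → 11 → l, 0.10932/0.0416667 → 2 → c; chars lc.
Extended square: 0.02720/0.00833333 → 3, 0.02598/0.00416667 → 6; chars 36.

RP06lc36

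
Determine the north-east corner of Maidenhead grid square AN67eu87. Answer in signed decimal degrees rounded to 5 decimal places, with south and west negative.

47.86667, -167.59167

Field A=0, N=13: +0·20° lon, +13·10° lat → SW at lon -180°, lat 40°.
Square 6, 7: +6·2° lon, +7·1° lat → SW at lon -168°, lat 47°.
Subsquare e=4, u=20: +4·0.0833333° lon, +20·0.0416667° lat → SW at lon -167.667°, lat 47.8333°.
Extended square 8, 7: +8·0.00833333° lon, +7·0.00416667° lat → SW at lon -167.6°, lat 47.8625°.
Cell spans 0.00833333° lon × 0.00416667° lat. NE corner is SW corner plus one full cell.
latitude 47.86667, longitude -167.59167.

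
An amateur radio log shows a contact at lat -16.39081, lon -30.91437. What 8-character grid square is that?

HH43no06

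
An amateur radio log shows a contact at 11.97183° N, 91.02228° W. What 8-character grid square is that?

EK41lx73

Add 180° to longitude and 90° to latitude: 88.97772, 101.97183.
Field: 88.97772/20 → 4 → E, 101.97183/10 → 10 → K; chars EK.
Square: 8.97772/2 → 4, 1.97183/1 → 1; chars 41.
Subsquare: 0.97772/0.0833333 → 11 → l, 0.97183/0.0416667 → 23 → x; chars lx.
Extended square: 0.06105/0.00833333 → 7, 0.01350/0.00416667 → 3; chars 73.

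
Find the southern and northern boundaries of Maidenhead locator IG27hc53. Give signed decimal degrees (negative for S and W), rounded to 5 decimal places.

-22.90417, -22.90000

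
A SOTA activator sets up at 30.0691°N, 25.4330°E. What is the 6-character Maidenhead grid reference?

KM20rb

Shift to the Maidenhead origin (180°W, 90°S): lon 205.4330, lat 120.0691.
Field: lon ⌊205.4330/20⌋ = 10 → K; lat ⌊120.0691/10⌋ = 12 → M.
Square: lon ⌊5.4330/2⌋ = 2; lat ⌊0.0691/1⌋ = 0.
Subsquare: lon ⌊1.4330/0.0833333⌋ = 17 → r; lat ⌊0.0691/0.0416667⌋ = 1 → b.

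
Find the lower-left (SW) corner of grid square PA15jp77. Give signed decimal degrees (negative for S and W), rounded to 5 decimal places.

-84.34583, 122.80833

Field P=15, A=0: +15·20° lon, +0·10° lat → SW at lon 120°, lat -90°.
Square 1, 5: +1·2° lon, +5·1° lat → SW at lon 122°, lat -85°.
Subsquare j=9, p=15: +9·0.0833333° lon, +15·0.0416667° lat → SW at lon 122.75°, lat -84.375°.
Extended square 7, 7: +7·0.00833333° lon, +7·0.00416667° lat → SW at lon 122.808°, lat -84.3458°.
latitude -84.34583, longitude 122.80833.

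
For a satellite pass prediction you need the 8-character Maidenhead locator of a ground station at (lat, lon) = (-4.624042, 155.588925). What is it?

Add 180° to longitude and 90° to latitude: 335.58893, 85.37596.
Field (20°×10°, letters A–R): lon ⌊335.58893/20⌋ = 16 → Q; lat ⌊85.37596/10⌋ = 8 → I.
Square (2°×1°, digits 0–9): lon ⌊15.58893/2⌋ = 7; lat ⌊5.37596/1⌋ = 5.
Subsquare (5′×2.5′, letters a–x): lon ⌊1.58893/0.0833333⌋ = 19 → t; lat ⌊0.37596/0.0416667⌋ = 9 → j.
Extended square (30″×15″, digits 0–9): lon ⌊0.00559/0.00833333⌋ = 0; lat ⌊0.00096/0.00416667⌋ = 0.

QI75tj00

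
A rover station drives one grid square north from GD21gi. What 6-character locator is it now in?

Latitude subsquare i = 8; +1 → 9 = j.
The longitude characters are unchanged.

GD21gj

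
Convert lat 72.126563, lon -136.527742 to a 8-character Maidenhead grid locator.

Add 180° to longitude and 90° to latitude: 43.47226, 162.12656.
Field: lon ⌊43.47226/20⌋ = 2 → C; lat ⌊162.12656/10⌋ = 16 → Q.
Square: lon ⌊3.47226/2⌋ = 1; lat ⌊2.12656/1⌋ = 2.
Subsquare: lon ⌊1.47226/0.0833333⌋ = 17 → r; lat ⌊0.12656/0.0416667⌋ = 3 → d.
Extended square: lon ⌊0.05559/0.00833333⌋ = 6; lat ⌊0.00156/0.00416667⌋ = 0.

CQ12rd60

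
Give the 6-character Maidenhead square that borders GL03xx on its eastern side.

Longitude subsquare x = 23; +1 → 24, wraps to 0 = a, carry into square.
Longitude square 0; +1 → 1.
The latitude characters are unchanged.

GL13ax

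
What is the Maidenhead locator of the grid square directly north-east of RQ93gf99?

Longitude extended square 9; +1 → 10, wraps to 0, carry into subsquare.
Longitude subsquare g = 6; +1 → 7 = h.
Latitude extended square 9; +1 → 10, wraps to 0, carry into subsquare.
Latitude subsquare f = 5; +1 → 6 = g.

RQ93hg00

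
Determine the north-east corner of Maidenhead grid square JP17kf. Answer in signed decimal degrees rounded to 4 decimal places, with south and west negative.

Field J=9, P=15: +9·20° lon, +15·10° lat → SW at lon 0°, lat 60°.
Square 1, 7: +1·2° lon, +7·1° lat → SW at lon 2°, lat 67°.
Subsquare k=10, f=5: +10·0.0833333° lon, +5·0.0416667° lat → SW at lon 2.83333°, lat 67.2083°.
Cell spans 0.0833333° lon × 0.0416667° lat. NE corner is SW corner plus one full cell.
latitude 67.2500, longitude 2.9167.

67.2500, 2.9167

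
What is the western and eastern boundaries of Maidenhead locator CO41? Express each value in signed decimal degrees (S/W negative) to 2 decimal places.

Field C=2, O=14: +2·20° lon, +14·10° lat → SW at lon -140°, lat 50°.
Square 4, 1: +4·2° lon, +1·1° lat → SW at lon -132°, lat 51°.
Cell spans 2° lon × 1° lat.
west -132.00, east -130.00.

-132.00, -130.00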